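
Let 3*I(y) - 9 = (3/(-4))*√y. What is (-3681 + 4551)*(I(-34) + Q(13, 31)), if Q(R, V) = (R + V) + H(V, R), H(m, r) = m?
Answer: 67860 - 435*I*√34/2 ≈ 67860.0 - 1268.2*I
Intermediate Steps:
I(y) = 3 - √y/4 (I(y) = 3 + ((3/(-4))*√y)/3 = 3 + ((3*(-¼))*√y)/3 = 3 + (-3*√y/4)/3 = 3 - √y/4)
Q(R, V) = R + 2*V (Q(R, V) = (R + V) + V = R + 2*V)
(-3681 + 4551)*(I(-34) + Q(13, 31)) = (-3681 + 4551)*((3 - I*√34/4) + (13 + 2*31)) = 870*((3 - I*√34/4) + (13 + 62)) = 870*((3 - I*√34/4) + 75) = 870*(78 - I*√34/4) = 67860 - 435*I*√34/2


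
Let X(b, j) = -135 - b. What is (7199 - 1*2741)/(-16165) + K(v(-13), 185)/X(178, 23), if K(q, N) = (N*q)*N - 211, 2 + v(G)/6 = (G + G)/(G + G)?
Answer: 3321498211/5059645 ≈ 656.47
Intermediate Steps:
v(G) = -6 (v(G) = -12 + 6*((G + G)/(G + G)) = -12 + 6*((2*G)/((2*G))) = -12 + 6*((2*G)*(1/(2*G))) = -12 + 6*1 = -12 + 6 = -6)
K(q, N) = -211 + q*N**2 (K(q, N) = q*N**2 - 211 = -211 + q*N**2)
(7199 - 1*2741)/(-16165) + K(v(-13), 185)/X(178, 23) = (7199 - 1*2741)/(-16165) + (-211 - 6*185**2)/(-135 - 1*178) = (7199 - 2741)*(-1/16165) + (-211 - 6*34225)/(-135 - 178) = 4458*(-1/16165) + (-211 - 205350)/(-313) = -4458/16165 - 205561*(-1/313) = -4458/16165 + 205561/313 = 3321498211/5059645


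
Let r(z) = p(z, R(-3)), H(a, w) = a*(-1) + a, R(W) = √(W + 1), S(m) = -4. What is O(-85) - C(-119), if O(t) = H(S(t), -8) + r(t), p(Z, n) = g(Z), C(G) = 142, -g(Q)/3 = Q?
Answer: 113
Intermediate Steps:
g(Q) = -3*Q
R(W) = √(1 + W)
H(a, w) = 0 (H(a, w) = -a + a = 0)
p(Z, n) = -3*Z
r(z) = -3*z
O(t) = -3*t (O(t) = 0 - 3*t = -3*t)
O(-85) - C(-119) = -3*(-85) - 1*142 = 255 - 142 = 113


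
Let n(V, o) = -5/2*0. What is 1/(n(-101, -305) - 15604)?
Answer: -1/15604 ≈ -6.4086e-5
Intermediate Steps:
n(V, o) = 0 (n(V, o) = -5*1/2*0 = -5/2*0 = 0)
1/(n(-101, -305) - 15604) = 1/(0 - 15604) = 1/(-15604) = -1/15604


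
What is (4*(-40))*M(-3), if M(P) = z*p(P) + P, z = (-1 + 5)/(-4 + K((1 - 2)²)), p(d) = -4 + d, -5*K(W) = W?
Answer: -1760/3 ≈ -586.67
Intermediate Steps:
K(W) = -W/5
z = -20/21 (z = (-1 + 5)/(-4 - (1 - 2)²/5) = 4/(-4 - ⅕*(-1)²) = 4/(-4 - ⅕*1) = 4/(-4 - ⅕) = 4/(-21/5) = 4*(-5/21) = -20/21 ≈ -0.95238)
M(P) = 80/21 + P/21 (M(P) = -20*(-4 + P)/21 + P = (80/21 - 20*P/21) + P = 80/21 + P/21)
(4*(-40))*M(-3) = (4*(-40))*(80/21 + (1/21)*(-3)) = -160*(80/21 - ⅐) = -160*11/3 = -1760/3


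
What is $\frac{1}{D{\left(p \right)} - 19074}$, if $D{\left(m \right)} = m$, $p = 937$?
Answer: $- \frac{1}{18137} \approx -5.5136 \cdot 10^{-5}$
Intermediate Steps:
$\frac{1}{D{\left(p \right)} - 19074} = \frac{1}{937 - 19074} = \frac{1}{-18137} = - \frac{1}{18137}$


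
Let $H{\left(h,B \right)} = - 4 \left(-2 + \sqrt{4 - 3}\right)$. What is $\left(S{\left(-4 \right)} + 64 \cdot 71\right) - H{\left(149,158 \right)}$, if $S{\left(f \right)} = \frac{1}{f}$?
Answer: $\frac{18159}{4} \approx 4539.8$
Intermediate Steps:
$H{\left(h,B \right)} = 4$ ($H{\left(h,B \right)} = - 4 \left(-2 + \sqrt{1}\right) = - 4 \left(-2 + 1\right) = \left(-4\right) \left(-1\right) = 4$)
$\left(S{\left(-4 \right)} + 64 \cdot 71\right) - H{\left(149,158 \right)} = \left(\frac{1}{-4} + 64 \cdot 71\right) - 4 = \left(- \frac{1}{4} + 4544\right) - 4 = \frac{18175}{4} - 4 = \frac{18159}{4}$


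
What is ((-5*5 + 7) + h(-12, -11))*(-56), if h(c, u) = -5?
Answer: 1288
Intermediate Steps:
((-5*5 + 7) + h(-12, -11))*(-56) = ((-5*5 + 7) - 5)*(-56) = ((-25 + 7) - 5)*(-56) = (-18 - 5)*(-56) = -23*(-56) = 1288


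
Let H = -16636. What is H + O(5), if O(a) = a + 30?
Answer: -16601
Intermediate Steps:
O(a) = 30 + a
H + O(5) = -16636 + (30 + 5) = -16636 + 35 = -16601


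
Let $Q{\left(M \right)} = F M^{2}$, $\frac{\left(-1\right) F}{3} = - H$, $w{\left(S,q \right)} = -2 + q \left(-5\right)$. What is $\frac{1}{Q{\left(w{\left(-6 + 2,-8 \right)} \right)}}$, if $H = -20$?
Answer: $- \frac{1}{86640} \approx -1.1542 \cdot 10^{-5}$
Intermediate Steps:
$w{\left(S,q \right)} = -2 - 5 q$
$F = -60$ ($F = - 3 \left(\left(-1\right) \left(-20\right)\right) = \left(-3\right) 20 = -60$)
$Q{\left(M \right)} = - 60 M^{2}$
$\frac{1}{Q{\left(w{\left(-6 + 2,-8 \right)} \right)}} = \frac{1}{\left(-60\right) \left(-2 - -40\right)^{2}} = \frac{1}{\left(-60\right) \left(-2 + 40\right)^{2}} = \frac{1}{\left(-60\right) 38^{2}} = \frac{1}{\left(-60\right) 1444} = \frac{1}{-86640} = - \frac{1}{86640}$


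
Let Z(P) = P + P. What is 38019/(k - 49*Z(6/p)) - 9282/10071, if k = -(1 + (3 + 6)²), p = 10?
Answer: -640327091/2363328 ≈ -270.94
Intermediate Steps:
k = -82 (k = -(1 + 9²) = -(1 + 81) = -1*82 = -82)
Z(P) = 2*P
38019/(k - 49*Z(6/p)) - 9282/10071 = 38019/(-82 - 98*6/10) - 9282/10071 = 38019/(-82 - 98*6*(⅒)) - 9282*1/10071 = 38019/(-82 - 98*3/5) - 3094/3357 = 38019/(-82 - 49*6/5) - 3094/3357 = 38019/(-82 - 294/5) - 3094/3357 = 38019/(-704/5) - 3094/3357 = 38019*(-5/704) - 3094/3357 = -190095/704 - 3094/3357 = -640327091/2363328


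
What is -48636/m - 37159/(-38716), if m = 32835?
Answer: -220958537/423746620 ≈ -0.52144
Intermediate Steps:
-48636/m - 37159/(-38716) = -48636/32835 - 37159/(-38716) = -48636*1/32835 - 37159*(-1/38716) = -16212/10945 + 37159/38716 = -220958537/423746620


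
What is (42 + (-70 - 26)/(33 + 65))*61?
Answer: 122610/49 ≈ 2502.2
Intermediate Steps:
(42 + (-70 - 26)/(33 + 65))*61 = (42 - 96/98)*61 = (42 - 96*1/98)*61 = (42 - 48/49)*61 = (2010/49)*61 = 122610/49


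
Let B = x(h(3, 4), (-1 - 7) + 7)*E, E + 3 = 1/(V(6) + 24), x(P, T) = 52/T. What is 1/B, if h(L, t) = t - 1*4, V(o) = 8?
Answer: 8/1235 ≈ 0.0064777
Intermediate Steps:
h(L, t) = -4 + t (h(L, t) = t - 4 = -4 + t)
E = -95/32 (E = -3 + 1/(8 + 24) = -3 + 1/32 = -95/32 ≈ -2.9688)
B = 1235/8 (B = (52/((-1 - 7) + 7))*(-95/32) = (52/(-8 + 7))*(-95/32) = (52/(-1))*(-95/32) = (52*(-1))*(-95/32) = -52*(-95/32) = 1235/8 ≈ 154.38)
1/B = 1/(1235/8) = 8/1235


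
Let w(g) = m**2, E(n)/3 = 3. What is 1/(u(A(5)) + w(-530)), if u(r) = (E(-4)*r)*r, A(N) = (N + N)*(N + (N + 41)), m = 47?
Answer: 1/2343109 ≈ 4.2678e-7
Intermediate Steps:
E(n) = 9 (E(n) = 3*3 = 9)
w(g) = 2209 (w(g) = 47**2 = 2209)
A(N) = 2*N*(41 + 2*N) (A(N) = (2*N)*(N + (41 + N)) = (2*N)*(41 + 2*N) = 2*N*(41 + 2*N))
u(r) = 9*r**2 (u(r) = (9*r)*r = 9*r**2)
1/(u(A(5)) + w(-530)) = 1/(9*(2*5*(41 + 2*5))**2 + 2209) = 1/(9*(2*5*(41 + 10))**2 + 2209) = 1/(9*(2*5*51)**2 + 2209) = 1/(9*510**2 + 2209) = 1/(9*260100 + 2209) = 1/(2340900 + 2209) = 1/2343109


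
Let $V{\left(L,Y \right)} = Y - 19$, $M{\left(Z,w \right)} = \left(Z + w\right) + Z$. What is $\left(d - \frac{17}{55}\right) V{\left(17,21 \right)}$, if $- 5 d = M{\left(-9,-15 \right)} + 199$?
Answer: $- \frac{3686}{55} \approx -67.018$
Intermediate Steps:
$M{\left(Z,w \right)} = w + 2 Z$
$d = - \frac{166}{5}$ ($d = - \frac{\left(-15 + 2 \left(-9\right)\right) + 199}{5} = - \frac{\left(-15 - 18\right) + 199}{5} = - \frac{-33 + 199}{5} = \left(- \frac{1}{5}\right) 166 = - \frac{166}{5} \approx -33.2$)
$V{\left(L,Y \right)} = -19 + Y$
$\left(d - \frac{17}{55}\right) V{\left(17,21 \right)} = \left(- \frac{166}{5} - \frac{17}{55}\right) \left(-19 + 21\right) = \left(- \frac{166}{5} - \frac{17}{55}\right) 2 = \left(- \frac{1843}{55}\right) 2 = - \frac{3686}{55}$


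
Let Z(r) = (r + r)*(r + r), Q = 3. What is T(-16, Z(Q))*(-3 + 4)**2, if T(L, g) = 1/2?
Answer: 1/2 ≈ 0.50000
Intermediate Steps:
Z(r) = 4*r**2 (Z(r) = (2*r)*(2*r) = 4*r**2)
T(L, g) = 1/2
T(-16, Z(Q))*(-3 + 4)**2 = (-3 + 4)**2/2 = (1/2)*1**2 = (1/2)*1 = 1/2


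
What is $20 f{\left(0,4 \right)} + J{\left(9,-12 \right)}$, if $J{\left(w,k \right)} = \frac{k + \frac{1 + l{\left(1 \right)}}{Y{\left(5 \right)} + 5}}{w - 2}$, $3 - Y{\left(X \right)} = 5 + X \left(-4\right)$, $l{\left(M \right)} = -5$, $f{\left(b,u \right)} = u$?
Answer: $\frac{1800}{23} \approx 78.261$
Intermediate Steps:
$Y{\left(X \right)} = -2 + 4 X$ ($Y{\left(X \right)} = 3 - \left(5 + X \left(-4\right)\right) = 3 - \left(5 - 4 X\right) = 3 + \left(-5 + 4 X\right) = -2 + 4 X$)
$J{\left(w,k \right)} = \frac{- \frac{4}{23} + k}{-2 + w}$ ($J{\left(w,k \right)} = \frac{k + \frac{1 - 5}{\left(-2 + 4 \cdot 5\right) + 5}}{w - 2} = \frac{k - \frac{4}{\left(-2 + 20\right) + 5}}{-2 + w} = \frac{k - \frac{4}{18 + 5}}{-2 + w} = \frac{k - \frac{4}{23}}{-2 + w} = \frac{- \frac{4}{23} + k}{-2 + w}$)
$20 f{\left(0,4 \right)} + J{\left(9,-12 \right)} = 20 \cdot 4 + \frac{- \frac{4}{23} - 12}{-2 + 9} = 80 + \frac{1}{7} \left(- \frac{280}{23}\right) = 80 - \frac{40}{23} = \frac{1800}{23}$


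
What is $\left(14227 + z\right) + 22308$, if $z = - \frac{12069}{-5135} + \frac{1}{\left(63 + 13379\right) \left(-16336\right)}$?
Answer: $\frac{3169157045534261}{86737462240} \approx 36537.0$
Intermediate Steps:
$z = \frac{203862595861}{86737462240}$ ($z = \left(-12069\right) \left(- \frac{1}{5135}\right) + \frac{1}{13442} \left(- \frac{1}{16336}\right) = \frac{12069}{5135} + \frac{1}{13442} \left(- \frac{1}{16336}\right) = \frac{12069}{5135} - \frac{1}{219588512} = \frac{203862595861}{86737462240} \approx 2.3503$)
$\left(14227 + z\right) + 22308 = \left(14227 + \frac{203862595861}{86737462240}\right) + 22308 = \frac{1234217737884341}{86737462240} + 22308 = \frac{3169157045534261}{86737462240}$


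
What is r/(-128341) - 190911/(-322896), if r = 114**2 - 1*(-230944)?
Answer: -2584073409/1973371216 ≈ -1.3095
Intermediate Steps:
r = 243940 (r = 12996 + 230944 = 243940)
r/(-128341) - 190911/(-322896) = 243940/(-128341) - 190911/(-322896) = 243940*(-1/128341) - 190911*(-1/322896) = -243940/128341 + 9091/15376 = -2584073409/1973371216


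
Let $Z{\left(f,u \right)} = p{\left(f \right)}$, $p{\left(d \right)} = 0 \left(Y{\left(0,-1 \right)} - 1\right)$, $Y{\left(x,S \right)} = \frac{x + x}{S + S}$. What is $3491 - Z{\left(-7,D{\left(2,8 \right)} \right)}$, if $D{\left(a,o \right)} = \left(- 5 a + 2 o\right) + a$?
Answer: $3491$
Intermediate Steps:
$Y{\left(x,S \right)} = \frac{x}{S}$ ($Y{\left(x,S \right)} = \frac{2 x}{2 S} = 2 x \frac{1}{2 S} = \frac{x}{S}$)
$D{\left(a,o \right)} = - 4 a + 2 o$
$p{\left(d \right)} = 0$ ($p{\left(d \right)} = 0 \left(\frac{0}{-1} - 1\right) = 0 \left(0 \left(-1\right) - 1\right) = 0 \left(0 - 1\right) = 0 \left(-1\right) = 0$)
$Z{\left(f,u \right)} = 0$
$3491 - Z{\left(-7,D{\left(2,8 \right)} \right)} = 3491 - 0 = 3491 + 0 = 3491$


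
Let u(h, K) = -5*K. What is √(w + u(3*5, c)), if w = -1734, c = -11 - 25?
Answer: I*√1554 ≈ 39.421*I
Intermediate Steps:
c = -36
√(w + u(3*5, c)) = √(-1734 - 5*(-36)) = √(-1734 + 180) = √(-1554) = I*√1554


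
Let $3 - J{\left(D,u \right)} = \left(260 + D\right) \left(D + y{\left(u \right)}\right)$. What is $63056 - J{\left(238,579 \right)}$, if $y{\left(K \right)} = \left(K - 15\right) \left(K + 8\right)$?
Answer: $165053441$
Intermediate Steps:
$y{\left(K \right)} = \left(-15 + K\right) \left(8 + K\right)$
$J{\left(D,u \right)} = 3 - \left(260 + D\right) \left(-120 + D + u^{2} - 7 u\right)$ ($J{\left(D,u \right)} = 3 - \left(260 + D\right) \left(D - \left(120 - u^{2} + 7 u\right)\right) = 3 - \left(260 + D\right) \left(-120 + D + u^{2} - 7 u\right)$)
$63056 - J{\left(238,579 \right)} = 63056 - \left(31203 - 238^{2} - 61880 - 260 \cdot 579^{2} + 1820 \cdot 579 + 238 \left(120 - 579^{2} + 7 \cdot 579\right)\right) = 63056 - \left(31203 - 56644 - 61880 - 87162660 + 1053780 + 238 \left(120 - 335241 + 4053\right)\right) = 63056 - \left(31203 - 56644 - 61880 - 87162660 + 1053780 + 238 \left(-331068\right)\right) = 63056 - \left(31203 - 56644 - 61880 - 87162660 + 1053780 - 78794184\right) = 63056 - -164990385 = 63056 + 164990385 = 165053441$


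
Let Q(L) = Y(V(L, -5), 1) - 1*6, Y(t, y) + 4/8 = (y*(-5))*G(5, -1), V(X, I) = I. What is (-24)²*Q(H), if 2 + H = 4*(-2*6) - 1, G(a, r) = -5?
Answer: 10656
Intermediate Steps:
H = -51 (H = -2 + (4*(-2*6) - 1) = -2 + (4*(-12) - 1) = -2 + (-48 - 1) = -2 - 49 = -51)
Y(t, y) = -½ + 25*y (Y(t, y) = -½ + (y*(-5))*(-5) = -½ - 5*y*(-5) = -½ + 25*y)
Q(L) = 37/2 (Q(L) = (-½ + 25*1) - 1*6 = (-½ + 25) - 6 = 49/2 - 6 = 37/2)
(-24)²*Q(H) = (-24)²*(37/2) = 576*(37/2) = 10656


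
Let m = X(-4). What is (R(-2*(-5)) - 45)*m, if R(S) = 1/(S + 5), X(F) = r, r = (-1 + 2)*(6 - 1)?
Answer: -674/3 ≈ -224.67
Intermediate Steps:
r = 5 (r = 1*5 = 5)
X(F) = 5
R(S) = 1/(5 + S)
m = 5
(R(-2*(-5)) - 45)*m = (1/(5 - 2*(-5)) - 45)*5 = (1/(5 + 10) - 45)*5 = (1/15 - 45)*5 = -674/15*5 = -674/3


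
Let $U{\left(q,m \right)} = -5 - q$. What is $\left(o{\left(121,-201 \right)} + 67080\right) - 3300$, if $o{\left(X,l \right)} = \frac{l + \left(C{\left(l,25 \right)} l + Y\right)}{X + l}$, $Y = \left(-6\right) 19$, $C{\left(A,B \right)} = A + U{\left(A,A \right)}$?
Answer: $\frac{510171}{8} \approx 63771.0$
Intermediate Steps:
$C{\left(A,B \right)} = -5$ ($C{\left(A,B \right)} = A - \left(5 + A\right) = -5$)
$Y = -114$
$o{\left(X,l \right)} = \frac{-114 - 4 l}{X + l}$ ($o{\left(X,l \right)} = \frac{l - \left(114 + 5 l\right)}{X + l} = \frac{-114 - 4 l}{X + l}$)
$\left(o{\left(121,-201 \right)} + 67080\right) - 3300 = \left(\frac{2 \left(-57 - -402\right)}{121 - 201} + 67080\right) - 3300 = \left(\frac{2 \left(-57 + 402\right)}{-80} + 67080\right) - 3300 = \left(2 \left(- \frac{1}{80}\right) 345 + 67080\right) - 3300 = \left(- \frac{69}{8} + 67080\right) - 3300 = \frac{536571}{8} - 3300 = \frac{510171}{8}$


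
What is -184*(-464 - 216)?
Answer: 125120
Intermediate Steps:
-184*(-464 - 216) = -184*(-680) = 125120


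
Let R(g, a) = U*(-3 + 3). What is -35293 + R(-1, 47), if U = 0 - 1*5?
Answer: -35293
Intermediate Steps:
U = -5 (U = 0 - 5 = -5)
R(g, a) = 0 (R(g, a) = -5*(-3 + 3) = -5*0 = 0)
-35293 + R(-1, 47) = -35293 + 0 = -35293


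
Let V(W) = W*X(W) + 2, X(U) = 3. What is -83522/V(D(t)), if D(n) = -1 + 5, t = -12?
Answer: -41761/7 ≈ -5965.9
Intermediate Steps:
D(n) = 4
V(W) = 2 + 3*W (V(W) = W*3 + 2 = 3*W + 2 = 2 + 3*W)
-83522/V(D(t)) = -83522/(2 + 3*4) = -83522/(2 + 12) = -83522/14 = -83522*1/14 = -41761/7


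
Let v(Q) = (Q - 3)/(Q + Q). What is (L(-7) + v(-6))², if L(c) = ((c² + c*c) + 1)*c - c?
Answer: 7513081/16 ≈ 4.6957e+5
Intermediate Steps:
v(Q) = (-3 + Q)/(2*Q) (v(Q) = (-3 + Q)/((2*Q)) = (-3 + Q)*(1/(2*Q)) = (-3 + Q)/(2*Q))
L(c) = -c + c*(1 + 2*c²) (L(c) = ((c² + c²) + 1)*c - c = (2*c² + 1)*c - c = (1 + 2*c²)*c - c = c*(1 + 2*c²) - c = -c + c*(1 + 2*c²))
(L(-7) + v(-6))² = (2*(-7)³ + (½)*(-3 - 6)/(-6))² = (2*(-343) + (½)*(-⅙)*(-9))² = (-686 + ¾)² = (-2741/4)² = 7513081/16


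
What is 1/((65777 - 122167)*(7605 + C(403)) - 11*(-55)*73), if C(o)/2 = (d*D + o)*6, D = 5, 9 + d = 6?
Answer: -1/691353625 ≈ -1.4464e-9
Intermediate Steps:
d = -3 (d = -9 + 6 = -3)
C(o) = -180 + 12*o (C(o) = 2*((-3*5 + o)*6) = 2*((-15 + o)*6) = 2*(-90 + 6*o) = -180 + 12*o)
1/((65777 - 122167)*(7605 + C(403)) - 11*(-55)*73) = 1/((65777 - 122167)*(7605 + (-180 + 12*403)) - 11*(-55)*73) = 1/(-56390*(7605 + (-180 + 4836)) - (-605)*73) = 1/(-56390*(7605 + 4656) - 1*(-44165)) = 1/(-56390*12261 + 44165) = 1/(-691397790 + 44165) = 1/(-691353625) = -1/691353625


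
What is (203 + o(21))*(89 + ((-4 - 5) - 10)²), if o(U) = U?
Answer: 100800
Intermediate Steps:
(203 + o(21))*(89 + ((-4 - 5) - 10)²) = (203 + 21)*(89 + ((-4 - 5) - 10)²) = 224*(89 + (-9 - 10)²) = 224*(89 + (-19)²) = 224*(89 + 361) = 224*450 = 100800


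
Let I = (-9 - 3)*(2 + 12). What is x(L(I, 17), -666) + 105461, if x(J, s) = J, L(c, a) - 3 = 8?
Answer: 105472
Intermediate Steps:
I = -168 (I = -12*14 = -168)
L(c, a) = 11 (L(c, a) = 3 + 8 = 11)
x(L(I, 17), -666) + 105461 = 11 + 105461 = 105472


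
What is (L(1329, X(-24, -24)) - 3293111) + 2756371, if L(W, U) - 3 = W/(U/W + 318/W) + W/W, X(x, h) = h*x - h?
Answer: -54550823/102 ≈ -5.3481e+5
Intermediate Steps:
X(x, h) = -h + h*x
L(W, U) = 4 + W/(318/W + U/W) (L(W, U) = 3 + (W/(U/W + 318/W) + W/W) = 3 + (W/(318/W + U/W) + 1) = 3 + (1 + W/(318/W + U/W)) = 4 + W/(318/W + U/W))
(L(1329, X(-24, -24)) - 3293111) + 2756371 = ((1272 + 1329² + 4*(-24*(-1 - 24)))/(318 - 24*(-1 - 24)) - 3293111) + 2756371 = ((1272 + 1766241 + 4*(-24*(-25)))/(318 - 24*(-25)) - 3293111) + 2756371 = ((1272 + 1766241 + 4*600)/(318 + 600) - 3293111) + 2756371 = ((1272 + 1766241 + 2400)/918 - 3293111) + 2756371 = ((1/918)*1769913 - 3293111) + 2756371 = (196657/102 - 3293111) + 2756371 = -335700665/102 + 2756371 = -54550823/102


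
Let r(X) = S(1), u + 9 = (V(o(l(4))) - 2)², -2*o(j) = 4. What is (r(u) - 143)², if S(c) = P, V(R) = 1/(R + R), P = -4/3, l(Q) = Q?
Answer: 187489/9 ≈ 20832.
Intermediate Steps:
o(j) = -2 (o(j) = -½*4 = -2)
P = -4/3 (P = -4*⅓ = -4/3 ≈ -1.3333)
V(R) = 1/(2*R)
S(c) = -4/3
u = -63/16 (u = -9 + ((½)/(-2) - 2)² = -9 + ((½)*(-½) - 2)² = -9 + (-¼ - 2)² = -9 + (-9/4)² = -9 + 81/16 = -63/16 ≈ -3.9375)
r(X) = -4/3
(r(u) - 143)² = (-4/3 - 143)² = (-433/3)² = 187489/9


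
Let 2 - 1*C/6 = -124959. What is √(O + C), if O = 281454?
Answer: 6*√28645 ≈ 1015.5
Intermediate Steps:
C = 749766 (C = 12 - 6*(-124959) = 12 + 749754 = 749766)
√(O + C) = √(281454 + 749766) = √1031220 = 6*√28645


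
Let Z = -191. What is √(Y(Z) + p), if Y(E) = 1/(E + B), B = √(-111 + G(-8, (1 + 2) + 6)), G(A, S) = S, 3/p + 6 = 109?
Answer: √(3/103 - 1/(191 - I*√102)) ≈ 0.15462 - 0.0008928*I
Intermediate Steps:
p = 3/103 (p = 3/(-6 + 109) = 3/103 ≈ 0.029126)
B = I*√102 (B = √(-111 + ((1 + 2) + 6)) = √(-111 + (3 + 6)) = √(-111 + 9) = √(-102) = I*√102 ≈ 10.1*I)
Y(E) = 1/(E + I*√102)
√(Y(Z) + p) = √(1/(-191 + I*√102) + 3/103) = √(3/103 + 1/(-191 + I*√102))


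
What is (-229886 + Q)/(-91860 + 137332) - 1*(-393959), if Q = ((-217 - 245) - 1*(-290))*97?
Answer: 8956928539/22736 ≈ 3.9395e+5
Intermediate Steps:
Q = -16684 (Q = (-462 + 290)*97 = -172*97 = -16684)
(-229886 + Q)/(-91860 + 137332) - 1*(-393959) = (-229886 - 16684)/(-91860 + 137332) - 1*(-393959) = -246570/45472 + 393959 = -246570*1/45472 + 393959 = -123285/22736 + 393959 = 8956928539/22736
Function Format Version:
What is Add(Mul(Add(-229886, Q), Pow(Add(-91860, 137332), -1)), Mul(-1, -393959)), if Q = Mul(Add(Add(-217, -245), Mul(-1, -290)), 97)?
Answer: Rational(8956928539, 22736) ≈ 3.9395e+5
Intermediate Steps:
Q = -16684 (Q = Mul(Add(-462, 290), 97) = Mul(-172, 97) = -16684)
Add(Mul(Add(-229886, Q), Pow(Add(-91860, 137332), -1)), Mul(-1, -393959)) = Add(Mul(Add(-229886, -16684), Pow(Add(-91860, 137332), -1)), Mul(-1, -393959)) = Add(Mul(-246570, Pow(45472, -1)), 393959) = Add(Mul(-246570, Rational(1, 45472)), 393959) = Add(Rational(-123285, 22736), 393959) = Rational(8956928539, 22736)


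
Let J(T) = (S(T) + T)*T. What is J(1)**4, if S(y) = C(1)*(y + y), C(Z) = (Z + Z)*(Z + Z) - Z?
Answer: 2401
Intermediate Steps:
C(Z) = -Z + 4*Z**2 (C(Z) = (2*Z)*(2*Z) - Z = 4*Z**2 - Z = -Z + 4*Z**2)
S(y) = 6*y (S(y) = (1*(-1 + 4*1))*(y + y) = (1*(-1 + 4))*(2*y) = (1*3)*(2*y) = 3*(2*y) = 6*y)
J(T) = 7*T**2 (J(T) = (6*T + T)*T = (7*T)*T = 7*T**2)
J(1)**4 = (7*1**2)**4 = (7*1)**4 = 7**4 = 2401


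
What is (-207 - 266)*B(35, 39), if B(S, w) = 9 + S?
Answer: -20812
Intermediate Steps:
(-207 - 266)*B(35, 39) = (-207 - 266)*(9 + 35) = -473*44 = -20812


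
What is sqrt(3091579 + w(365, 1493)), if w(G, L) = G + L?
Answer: sqrt(3093437) ≈ 1758.8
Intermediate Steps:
sqrt(3091579 + w(365, 1493)) = sqrt(3091579 + (365 + 1493)) = sqrt(3091579 + 1858) = sqrt(3093437)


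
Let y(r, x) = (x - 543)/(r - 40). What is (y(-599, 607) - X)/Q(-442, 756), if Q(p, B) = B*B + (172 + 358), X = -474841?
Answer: 303423335/365550174 ≈ 0.83005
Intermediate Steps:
y(r, x) = (-543 + x)/(-40 + r)
Q(p, B) = 530 + B**2 (Q(p, B) = B**2 + 530 = 530 + B**2)
(y(-599, 607) - X)/Q(-442, 756) = ((-543 + 607)/(-40 - 599) - 1*(-474841))/(530 + 756**2) = (64/(-639) + 474841)/(530 + 571536) = (-1/639*64 + 474841)/572066 = (-64/639 + 474841)*(1/572066) = (303423335/639)*(1/572066) = 303423335/365550174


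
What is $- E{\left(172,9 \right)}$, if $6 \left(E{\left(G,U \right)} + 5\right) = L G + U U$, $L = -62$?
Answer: $\frac{10613}{6} \approx 1768.8$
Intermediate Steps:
$E{\left(G,U \right)} = -5 - \frac{31 G}{3} + \frac{U^{2}}{6}$ ($E{\left(G,U \right)} = -5 + \frac{- 62 G + U U}{6} = -5 + \frac{- 62 G + U^{2}}{6} = -5 + \frac{U^{2} - 62 G}{6} = -5 - \left(- \frac{U^{2}}{6} + \frac{31 G}{3}\right) = -5 - \frac{31 G}{3} + \frac{U^{2}}{6}$)
$- E{\left(172,9 \right)} = - (-5 - \frac{5332}{3} + \frac{9^{2}}{6}) = - (-5 - \frac{5332}{3} + \frac{1}{6} \cdot 81) = - (-5 - \frac{5332}{3} + \frac{27}{2}) = \left(-1\right) \left(- \frac{10613}{6}\right) = \frac{10613}{6}$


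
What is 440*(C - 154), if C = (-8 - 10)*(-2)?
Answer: -51920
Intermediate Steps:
C = 36 (C = -18*(-2) = 36)
440*(C - 154) = 440*(36 - 154) = 440*(-118) = -51920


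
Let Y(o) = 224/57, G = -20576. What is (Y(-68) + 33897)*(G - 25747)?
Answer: -29837462673/19 ≈ -1.5704e+9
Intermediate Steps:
Y(o) = 224/57 (Y(o) = 224*(1/57) = 224/57)
(Y(-68) + 33897)*(G - 25747) = (224/57 + 33897)*(-20576 - 25747) = (1932353/57)*(-46323) = -29837462673/19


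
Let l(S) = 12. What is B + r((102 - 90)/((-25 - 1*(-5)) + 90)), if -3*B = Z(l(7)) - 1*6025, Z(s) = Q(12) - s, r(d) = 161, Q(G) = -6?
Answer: 6526/3 ≈ 2175.3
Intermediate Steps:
Z(s) = -6 - s
B = 6043/3 (B = -((-6 - 1*12) - 1*6025)/3 = -((-6 - 12) - 6025)/3 = -(-18 - 6025)/3 = -1/3*(-6043) = 6043/3 ≈ 2014.3)
B + r((102 - 90)/((-25 - 1*(-5)) + 90)) = 6043/3 + 161 = 6526/3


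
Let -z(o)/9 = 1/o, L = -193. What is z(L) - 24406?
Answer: -4710349/193 ≈ -24406.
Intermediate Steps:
z(o) = -9/o
z(L) - 24406 = -9/(-193) - 24406 = -9*(-1/193) - 24406 = 9/193 - 24406 = -4710349/193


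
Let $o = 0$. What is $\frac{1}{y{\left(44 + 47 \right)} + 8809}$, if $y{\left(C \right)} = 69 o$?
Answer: $\frac{1}{8809} \approx 0.00011352$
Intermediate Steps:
$y{\left(C \right)} = 0$ ($y{\left(C \right)} = 69 \cdot 0 = 0$)
$\frac{1}{y{\left(44 + 47 \right)} + 8809} = \frac{1}{0 + 8809} = \frac{1}{8809}$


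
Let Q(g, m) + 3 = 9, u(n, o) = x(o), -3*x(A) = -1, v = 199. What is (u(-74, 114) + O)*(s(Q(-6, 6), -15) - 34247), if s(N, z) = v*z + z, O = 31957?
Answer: -3570944384/3 ≈ -1.1903e+9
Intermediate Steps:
x(A) = ⅓ (x(A) = -⅓*(-1) = ⅓)
u(n, o) = ⅓
Q(g, m) = 6 (Q(g, m) = -3 + 9 = 6)
s(N, z) = 200*z (s(N, z) = 199*z + z = 200*z)
(u(-74, 114) + O)*(s(Q(-6, 6), -15) - 34247) = (⅓ + 31957)*(200*(-15) - 34247) = 95872*(-3000 - 34247)/3 = (95872/3)*(-37247) = -3570944384/3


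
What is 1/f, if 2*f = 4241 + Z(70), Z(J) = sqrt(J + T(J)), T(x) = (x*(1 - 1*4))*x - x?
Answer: 8482/18000781 - 140*I*sqrt(3)/18000781 ≈ 0.0004712 - 1.3471e-5*I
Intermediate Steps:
T(x) = -x - 3*x**2 (T(x) = (x*(1 - 4))*x - x = (x*(-3))*x - x = (-3*x)*x - x = -3*x**2 - x = -x - 3*x**2)
Z(J) = sqrt(J - J*(1 + 3*J))
f = 4241/2 + 35*I*sqrt(3) (f = (4241 + sqrt(3)*sqrt(-1*70**2))/2 = (4241 + sqrt(3)*sqrt(-1*4900))/2 = (4241 + sqrt(3)*sqrt(-4900))/2 = (4241 + sqrt(3)*(70*I))/2 = (4241 + 70*I*sqrt(3))/2 = 4241/2 + 35*I*sqrt(3) ≈ 2120.5 + 60.622*I)
1/f = 1/(4241/2 + 35*I*sqrt(3))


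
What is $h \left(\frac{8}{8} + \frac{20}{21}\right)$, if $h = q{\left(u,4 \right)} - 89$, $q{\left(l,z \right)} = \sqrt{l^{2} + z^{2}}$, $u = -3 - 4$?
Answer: $- \frac{3649}{21} + \frac{41 \sqrt{65}}{21} \approx -158.02$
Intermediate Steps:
$u = -7$ ($u = -3 - 4 = -7$)
$h = -89 + \sqrt{65}$ ($h = \sqrt{\left(-7\right)^{2} + 4^{2}} - 89 = \sqrt{49 + 16} - 89 = \sqrt{65} - 89 = -89 + \sqrt{65} \approx -80.938$)
$h \left(\frac{8}{8} + \frac{20}{21}\right) = \left(-89 + \sqrt{65}\right) \left(\frac{8}{8} + \frac{20}{21}\right) = \left(-89 + \sqrt{65}\right) \left(8 \cdot \frac{1}{8} + 20 \cdot \frac{1}{21}\right) = \left(-89 + \sqrt{65}\right) \left(1 + \frac{20}{21}\right) = \left(-89 + \sqrt{65}\right) \frac{41}{21} = - \frac{3649}{21} + \frac{41 \sqrt{65}}{21}$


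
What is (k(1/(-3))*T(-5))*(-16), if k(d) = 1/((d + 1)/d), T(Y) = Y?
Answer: -40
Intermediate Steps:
k(d) = d/(1 + d) (k(d) = 1/((1 + d)/d) = d/(1 + d))
(k(1/(-3))*T(-5))*(-16) = (((1/(-3))/(1 + 1/(-3)))*(-5))*(-16) = (((1*(-1/3))/(1 + 1*(-1/3)))*(-5))*(-16) = (-1/(3*(1 - 1/3))*(-5))*(-16) = (-1/(3*2/3)*(-5))*(-16) = (-1/3*3/2*(-5))*(-16) = -1/2*(-5)*(-16) = (5/2)*(-16) = -40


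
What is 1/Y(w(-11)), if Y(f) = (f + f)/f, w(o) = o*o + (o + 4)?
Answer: 1/2 ≈ 0.50000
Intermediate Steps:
w(o) = 4 + o + o**2 (w(o) = o**2 + (4 + o) = 4 + o + o**2)
Y(f) = 2 (Y(f) = (2*f)/f = 2)
1/Y(w(-11)) = 1/2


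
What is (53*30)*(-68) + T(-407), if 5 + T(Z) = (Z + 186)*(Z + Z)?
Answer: 71769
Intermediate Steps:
T(Z) = -5 + 2*Z*(186 + Z) (T(Z) = -5 + (Z + 186)*(Z + Z) = -5 + (186 + Z)*(2*Z) = -5 + 2*Z*(186 + Z))
(53*30)*(-68) + T(-407) = (53*30)*(-68) + (-5 + 2*(-407)**2 + 372*(-407)) = 1590*(-68) + (-5 + 2*165649 - 151404) = -108120 + (-5 + 331298 - 151404) = -108120 + 179889 = 71769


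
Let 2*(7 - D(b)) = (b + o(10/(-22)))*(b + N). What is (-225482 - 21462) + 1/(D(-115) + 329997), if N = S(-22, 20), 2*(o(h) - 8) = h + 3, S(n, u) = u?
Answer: -1765551563210/7149603 ≈ -2.4694e+5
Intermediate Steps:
o(h) = 19/2 + h/2 (o(h) = 8 + (h + 3)/2 = 8 + (3 + h)/2 = 8 + (3/2 + h/2) = 19/2 + h/2)
N = 20
D(b) = 7 - (20 + b)*(102/11 + b)/2 (D(b) = 7 - (b + (19/2 + (10/(-22))/2))*(b + 20)/2 = 7 - (b + (19/2 + (10*(-1/22))/2))*(20 + b)/2 = 7 - (b + (19/2 + (½)*(-5/11)))*(20 + b)/2 = 7 - (b + (19/2 - 5/22))*(20 + b)/2 = 7 - (b + 102/11)*(20 + b)/2 = 7 - (102/11 + b)*(20 + b)/2 = 7 - (20 + b)*(102/11 + b)/2)
(-225482 - 21462) + 1/(D(-115) + 329997) = (-225482 - 21462) + 1/((-943/11 - 161/11*(-115) - ½*(-115)²) + 329997) = -246944 + 1/((-943/11 + 18515/11 - ½*13225) + 329997) = -246944 + 1/((-943/11 + 18515/11 - 13225/2) + 329997) = -246944 + 1/(-110331/22 + 329997) = -246944 + 1/(7149603/22) = -246944 + 22/7149603 = -1765551563210/7149603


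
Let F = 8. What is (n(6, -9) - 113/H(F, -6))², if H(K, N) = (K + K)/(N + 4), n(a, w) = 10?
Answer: 37249/64 ≈ 582.02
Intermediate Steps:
H(K, N) = 2*K/(4 + N) (H(K, N) = (2*K)/(4 + N) = 2*K/(4 + N))
(n(6, -9) - 113/H(F, -6))² = (10 - 113/(2*8/(4 - 6)))² = (10 - 113/(2*8/(-2)))² = (10 - 113/(2*8*(-½)))² = (10 - 113/(-8))² = (10 - 113*(-⅛))² = (10 + 113/8)² = (193/8)² = 37249/64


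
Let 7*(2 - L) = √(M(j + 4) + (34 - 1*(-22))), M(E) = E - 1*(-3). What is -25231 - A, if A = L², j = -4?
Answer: -1236574/49 + 4*√59/7 ≈ -25232.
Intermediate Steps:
M(E) = 3 + E (M(E) = E + 3 = 3 + E)
L = 2 - √59/7 (L = 2 - √((3 + (-4 + 4)) + (34 - 1*(-22)))/7 = 2 - √((3 + 0) + (34 + 22))/7 = 2 - √(3 + 56)/7 = 2 - √59/7 ≈ 0.90269)
A = (2 - √59/7)² ≈ 0.81486
-25231 - A = -25231 - (14 - √59)²/49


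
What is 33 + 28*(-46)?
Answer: -1255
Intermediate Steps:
33 + 28*(-46) = 33 - 1288 = -1255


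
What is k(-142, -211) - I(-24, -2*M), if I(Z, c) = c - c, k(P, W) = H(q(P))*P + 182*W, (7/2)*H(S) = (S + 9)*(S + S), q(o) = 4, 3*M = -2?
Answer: -298350/7 ≈ -42621.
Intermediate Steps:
M = -2/3 (M = (1/3)*(-2) = -2/3 ≈ -0.66667)
H(S) = 4*S*(9 + S)/7 (H(S) = 2*((S + 9)*(S + S))/7 = 2*((9 + S)*(2*S))/7 = 2*(2*S*(9 + S))/7 = 4*S*(9 + S)/7)
k(P, W) = 182*W + 208*P/7 (k(P, W) = ((4/7)*4*(9 + 4))*P + 182*W = ((4/7)*4*13)*P + 182*W = 208*P/7 + 182*W = 182*W + 208*P/7)
I(Z, c) = 0
k(-142, -211) - I(-24, -2*M) = (182*(-211) + (208/7)*(-142)) - 1*0 = (-38402 - 29536/7) + 0 = -298350/7 + 0 = -298350/7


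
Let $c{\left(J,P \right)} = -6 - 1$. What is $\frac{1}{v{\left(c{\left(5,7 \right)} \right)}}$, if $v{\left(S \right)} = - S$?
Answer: $\frac{1}{7} \approx 0.14286$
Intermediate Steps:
$c{\left(J,P \right)} = -7$ ($c{\left(J,P \right)} = -6 - 1 = -7$)
$\frac{1}{v{\left(c{\left(5,7 \right)} \right)}} = \frac{1}{\left(-1\right) \left(-7\right)} = \frac{1}{7}$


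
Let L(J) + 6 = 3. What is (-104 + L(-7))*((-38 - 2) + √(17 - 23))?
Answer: 4280 - 107*I*√6 ≈ 4280.0 - 262.1*I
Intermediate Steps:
L(J) = -3 (L(J) = -6 + 3 = -3)
(-104 + L(-7))*((-38 - 2) + √(17 - 23)) = (-104 - 3)*((-38 - 2) + √(17 - 23)) = -107*(-40 + √(-6)) = -107*(-40 + I*√6) = 4280 - 107*I*√6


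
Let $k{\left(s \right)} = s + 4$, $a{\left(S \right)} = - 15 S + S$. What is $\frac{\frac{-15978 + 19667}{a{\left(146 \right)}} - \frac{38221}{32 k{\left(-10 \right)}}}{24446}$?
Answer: $\frac{2764837}{342635136} \approx 0.0080693$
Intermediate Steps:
$a{\left(S \right)} = - 14 S$
$k{\left(s \right)} = 4 + s$
$\frac{\frac{-15978 + 19667}{a{\left(146 \right)}} - \frac{38221}{32 k{\left(-10 \right)}}}{24446} = \frac{\frac{-15978 + 19667}{\left(-14\right) 146} - \frac{38221}{32 \left(4 - 10\right)}}{24446} = \left(\frac{3689}{-2044} - \frac{38221}{32 \left(-6\right)}\right) \frac{1}{24446} = \left(3689 \left(- \frac{1}{2044}\right) - \frac{38221}{-192}\right) \frac{1}{24446} = \left(- \frac{527}{292} - - \frac{38221}{192}\right) \frac{1}{24446} = \left(- \frac{527}{292} + \frac{38221}{192}\right) \frac{1}{24446} = \frac{2764837}{14016} \cdot \frac{1}{24446} = \frac{2764837}{342635136}$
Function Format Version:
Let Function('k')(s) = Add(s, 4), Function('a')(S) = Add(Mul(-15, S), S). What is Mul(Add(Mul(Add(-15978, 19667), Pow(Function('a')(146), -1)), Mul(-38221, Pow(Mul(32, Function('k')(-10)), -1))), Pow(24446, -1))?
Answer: Rational(2764837, 342635136) ≈ 0.0080693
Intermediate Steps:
Function('a')(S) = Mul(-14, S)
Function('k')(s) = Add(4, s)
Mul(Add(Mul(Add(-15978, 19667), Pow(Function('a')(146), -1)), Mul(-38221, Pow(Mul(32, Function('k')(-10)), -1))), Pow(24446, -1)) = Mul(Add(Mul(Add(-15978, 19667), Pow(Mul(-14, 146), -1)), Mul(-38221, Pow(Mul(32, Add(4, -10)), -1))), Pow(24446, -1)) = Mul(Add(Mul(3689, Pow(-2044, -1)), Mul(-38221, Pow(Mul(32, -6), -1))), Rational(1, 24446)) = Mul(Add(Mul(3689, Rational(-1, 2044)), Mul(-38221, Pow(-192, -1))), Rational(1, 24446)) = Mul(Add(Rational(-527, 292), Mul(-38221, Rational(-1, 192))), Rational(1, 24446)) = Mul(Add(Rational(-527, 292), Rational(38221, 192)), Rational(1, 24446)) = Mul(Rational(2764837, 14016), Rational(1, 24446)) = Rational(2764837, 342635136)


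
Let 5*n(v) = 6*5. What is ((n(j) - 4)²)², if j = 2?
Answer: 16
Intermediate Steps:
n(v) = 6 (n(v) = (6*5)/5 = (⅕)*30 = 6)
((n(j) - 4)²)² = ((6 - 4)²)² = (2²)² = 4² = 16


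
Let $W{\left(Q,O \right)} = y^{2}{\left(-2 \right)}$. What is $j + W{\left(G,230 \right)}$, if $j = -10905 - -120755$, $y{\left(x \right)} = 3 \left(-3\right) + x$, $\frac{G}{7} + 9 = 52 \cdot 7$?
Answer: $109971$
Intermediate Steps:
$G = 2485$ ($G = -63 + 7 \cdot 52 \cdot 7 = -63 + 7 \cdot 364 = -63 + 2548 = 2485$)
$y{\left(x \right)} = -9 + x$
$j = 109850$ ($j = -10905 + 120755 = 109850$)
$W{\left(Q,O \right)} = 121$ ($W{\left(Q,O \right)} = \left(-9 - 2\right)^{2} = \left(-11\right)^{2} = 121$)
$j + W{\left(G,230 \right)} = 109850 + 121 = 109971$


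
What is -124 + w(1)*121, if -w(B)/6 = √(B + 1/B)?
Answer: -124 - 726*√2 ≈ -1150.7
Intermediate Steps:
w(B) = -6*√(B + 1/B)
-124 + w(1)*121 = -124 - 6*√(1 + 1/1)*121 = -124 - 6*√(1 + 1)*121 = -124 - 6*√2*121 = -124 - 726*√2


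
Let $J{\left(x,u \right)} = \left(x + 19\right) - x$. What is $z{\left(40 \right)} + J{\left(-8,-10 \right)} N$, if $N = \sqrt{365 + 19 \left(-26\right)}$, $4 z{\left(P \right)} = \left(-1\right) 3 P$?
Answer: $-30 + 19 i \sqrt{129} \approx -30.0 + 215.8 i$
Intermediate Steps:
$z{\left(P \right)} = - \frac{3 P}{4}$ ($z{\left(P \right)} = \frac{\left(-1\right) 3 P}{4} = \frac{\left(-3\right) P}{4} = - \frac{3 P}{4}$)
$J{\left(x,u \right)} = 19$ ($J{\left(x,u \right)} = \left(19 + x\right) - x = 19$)
$N = i \sqrt{129}$ ($N = \sqrt{365 - 494} = \sqrt{-129} = i \sqrt{129} \approx 11.358 i$)
$z{\left(40 \right)} + J{\left(-8,-10 \right)} N = \left(- \frac{3}{4}\right) 40 + 19 i \sqrt{129} = -30 + 19 i \sqrt{129}$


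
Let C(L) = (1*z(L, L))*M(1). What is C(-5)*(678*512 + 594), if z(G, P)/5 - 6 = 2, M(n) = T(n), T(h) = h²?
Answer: 13909200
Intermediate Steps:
M(n) = n²
z(G, P) = 40 (z(G, P) = 30 + 5*2 = 30 + 10 = 40)
C(L) = 40 (C(L) = (1*40)*1² = 40*1 = 40)
C(-5)*(678*512 + 594) = 40*(678*512 + 594) = 40*(347136 + 594) = 40*347730 = 13909200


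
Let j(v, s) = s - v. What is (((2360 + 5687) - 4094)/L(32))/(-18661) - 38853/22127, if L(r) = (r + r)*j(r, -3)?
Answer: -33142710161/18875974720 ≈ -1.7558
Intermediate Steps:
L(r) = 2*r*(-3 - r) (L(r) = (r + r)*(-3 - r) = (2*r)*(-3 - r) = 2*r*(-3 - r))
(((2360 + 5687) - 4094)/L(32))/(-18661) - 38853/22127 = (((2360 + 5687) - 4094)/((-2*32*(3 + 32))))/(-18661) - 38853/22127 = ((8047 - 4094)/((-2*32*35)))*(-1/18661) - 38853*1/22127 = (3953/(-2240))*(-1/18661) - 38853/22127 = (3953*(-1/2240))*(-1/18661) - 38853/22127 = -3953/2240*(-1/18661) - 38853/22127 = 3953/41800640 - 38853/22127 = -33142710161/18875974720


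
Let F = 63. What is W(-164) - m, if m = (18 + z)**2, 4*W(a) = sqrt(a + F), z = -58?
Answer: -1600 + I*sqrt(101)/4 ≈ -1600.0 + 2.5125*I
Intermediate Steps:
W(a) = sqrt(63 + a)/4 (W(a) = sqrt(a + 63)/4 = sqrt(63 + a)/4)
m = 1600 (m = (18 - 58)**2 = (-40)**2 = 1600)
W(-164) - m = sqrt(63 - 164)/4 - 1*1600 = sqrt(-101)/4 - 1600 = (I*sqrt(101))/4 - 1600 = I*sqrt(101)/4 - 1600 = -1600 + I*sqrt(101)/4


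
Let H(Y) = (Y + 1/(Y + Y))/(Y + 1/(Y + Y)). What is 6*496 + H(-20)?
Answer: 2977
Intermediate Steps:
H(Y) = 1 (H(Y) = (Y + 1/(2*Y))/(Y + 1/(2*Y)) = 1)
6*496 + H(-20) = 6*496 + 1 = 2976 + 1 = 2977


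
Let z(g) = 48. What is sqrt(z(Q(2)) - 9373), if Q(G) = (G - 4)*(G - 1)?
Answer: 5*I*sqrt(373) ≈ 96.566*I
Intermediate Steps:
Q(G) = (-1 + G)*(-4 + G) (Q(G) = (-4 + G)*(-1 + G) = (-1 + G)*(-4 + G))
sqrt(z(Q(2)) - 9373) = sqrt(48 - 9373) = sqrt(-9325) = 5*I*sqrt(373)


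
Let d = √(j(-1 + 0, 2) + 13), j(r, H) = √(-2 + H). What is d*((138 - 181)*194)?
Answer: -8342*√13 ≈ -30078.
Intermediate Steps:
d = √13 (d = √(√(-2 + 2) + 13) = √(√0 + 13) = √(0 + 13) = √13 ≈ 3.6056)
d*((138 - 181)*194) = √13*((138 - 181)*194) = √13*(-43*194) = √13*(-8342) = -8342*√13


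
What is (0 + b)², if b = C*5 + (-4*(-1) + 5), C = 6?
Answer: 1521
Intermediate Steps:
b = 39 (b = 6*5 + (-4*(-1) + 5) = 30 + (4 + 5) = 30 + 9 = 39)
(0 + b)² = (0 + 39)² = 39² = 1521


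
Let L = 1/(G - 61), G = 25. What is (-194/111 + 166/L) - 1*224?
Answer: -688394/111 ≈ -6201.8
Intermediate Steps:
L = -1/36 (L = 1/(25 - 61) = 1/(-36) = -1/36 ≈ -0.027778)
(-194/111 + 166/L) - 1*224 = (-194/111 + 166/(-1/36)) - 1*224 = (-194*1/111 + 166*(-36)) - 224 = (-194/111 - 5976) - 224 = -663530/111 - 224 = -688394/111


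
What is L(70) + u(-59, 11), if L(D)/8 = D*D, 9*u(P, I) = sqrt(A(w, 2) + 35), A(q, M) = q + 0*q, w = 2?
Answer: 39200 + sqrt(37)/9 ≈ 39201.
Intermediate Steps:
A(q, M) = q (A(q, M) = q + 0 = q)
u(P, I) = sqrt(37)/9 (u(P, I) = sqrt(2 + 35)/9 = sqrt(37)/9)
L(D) = 8*D**2 (L(D) = 8*(D*D) = 8*D**2)
L(70) + u(-59, 11) = 8*70**2 + sqrt(37)/9 = 8*4900 + sqrt(37)/9 = 39200 + sqrt(37)/9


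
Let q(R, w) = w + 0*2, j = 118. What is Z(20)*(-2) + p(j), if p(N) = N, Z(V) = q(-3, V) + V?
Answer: 38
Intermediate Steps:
q(R, w) = w (q(R, w) = w + 0 = w)
Z(V) = 2*V (Z(V) = V + V = 2*V)
Z(20)*(-2) + p(j) = (2*20)*(-2) + 118 = 40*(-2) + 118 = -80 + 118 = 38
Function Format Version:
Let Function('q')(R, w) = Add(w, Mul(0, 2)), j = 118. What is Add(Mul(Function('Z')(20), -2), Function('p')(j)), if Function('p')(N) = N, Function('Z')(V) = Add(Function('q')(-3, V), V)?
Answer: 38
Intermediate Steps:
Function('q')(R, w) = w (Function('q')(R, w) = Add(w, 0) = w)
Function('Z')(V) = Mul(2, V) (Function('Z')(V) = Add(V, V) = Mul(2, V))
Add(Mul(Function('Z')(20), -2), Function('p')(j)) = Add(Mul(Mul(2, 20), -2), 118) = Add(Mul(40, -2), 118) = Add(-80, 118) = 38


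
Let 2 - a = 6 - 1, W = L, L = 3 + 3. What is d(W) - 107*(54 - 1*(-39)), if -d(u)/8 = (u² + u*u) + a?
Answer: -10503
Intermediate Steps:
L = 6
W = 6
a = -3 (a = 2 - (6 - 1) = 2 - 1*5 = 2 - 5 = -3)
d(u) = 24 - 16*u² (d(u) = -8*((u² + u*u) - 3) = -8*((u² + u²) - 3) = -8*(2*u² - 3) = -8*(-3 + 2*u²) = 24 - 16*u²)
d(W) - 107*(54 - 1*(-39)) = (24 - 16*6²) - 107*(54 - 1*(-39)) = (24 - 16*36) - 107*(54 + 39) = (24 - 576) - 107*93 = -552 - 9951 = -10503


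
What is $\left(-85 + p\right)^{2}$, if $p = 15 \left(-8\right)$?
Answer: $42025$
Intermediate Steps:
$p = -120$
$\left(-85 + p\right)^{2} = \left(-85 - 120\right)^{2} = \left(-205\right)^{2} = 42025$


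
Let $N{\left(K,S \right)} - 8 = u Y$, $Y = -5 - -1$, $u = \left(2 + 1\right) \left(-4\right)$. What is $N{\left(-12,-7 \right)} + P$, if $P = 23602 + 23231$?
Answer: $46889$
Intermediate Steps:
$u = -12$ ($u = 3 \left(-4\right) = -12$)
$Y = -4$ ($Y = -5 + 1 = -4$)
$P = 46833$
$N{\left(K,S \right)} = 56$ ($N{\left(K,S \right)} = 8 - -48 = 8 + 48 = 56$)
$N{\left(-12,-7 \right)} + P = 56 + 46833 = 46889$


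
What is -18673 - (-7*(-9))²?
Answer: -22642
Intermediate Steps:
-18673 - (-7*(-9))² = -18673 - 1*63² = -18673 - 1*3969 = -18673 - 3969 = -22642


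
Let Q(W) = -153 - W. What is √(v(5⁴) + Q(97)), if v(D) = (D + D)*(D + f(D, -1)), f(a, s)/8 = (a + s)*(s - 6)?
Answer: 10*I*√428990 ≈ 6549.7*I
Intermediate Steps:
f(a, s) = 8*(-6 + s)*(a + s) (f(a, s) = 8*((a + s)*(s - 6)) = 8*((a + s)*(-6 + s)) = 8*((-6 + s)*(a + s)) = 8*(-6 + s)*(a + s))
v(D) = 2*D*(56 - 55*D) (v(D) = (D + D)*(D + (-48*D - 48*(-1) + 8*(-1)² + 8*D*(-1))) = (2*D)*(D + (-48*D + 48 + 8*1 - 8*D)) = (2*D)*(D + (-48*D + 48 + 8 - 8*D)) = (2*D)*(D + (56 - 56*D)) = (2*D)*(56 - 55*D) = 2*D*(56 - 55*D))
√(v(5⁴) + Q(97)) = √(2*5⁴*(56 - 55*5⁴) + (-153 - 1*97)) = √(2*625*(56 - 55*625) + (-153 - 97)) = √(2*625*(56 - 34375) - 250) = √(2*625*(-34319) - 250) = √(-42898750 - 250) = √(-42899000) = 10*I*√428990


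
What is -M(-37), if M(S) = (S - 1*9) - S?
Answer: 9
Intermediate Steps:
M(S) = -9 (M(S) = (S - 9) - S = (-9 + S) - S = -9)
-M(-37) = -1*(-9) = 9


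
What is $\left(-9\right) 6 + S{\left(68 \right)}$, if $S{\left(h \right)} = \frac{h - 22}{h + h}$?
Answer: $- \frac{3649}{68} \approx -53.662$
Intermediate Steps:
$S{\left(h \right)} = \frac{-22 + h}{2 h}$
$\left(-9\right) 6 + S{\left(68 \right)} = \left(-9\right) 6 + \frac{-22 + 68}{2 \cdot 68} = -54 + \frac{1}{2} \cdot \frac{1}{68} \cdot 46 = -54 + \frac{23}{68} = - \frac{3649}{68}$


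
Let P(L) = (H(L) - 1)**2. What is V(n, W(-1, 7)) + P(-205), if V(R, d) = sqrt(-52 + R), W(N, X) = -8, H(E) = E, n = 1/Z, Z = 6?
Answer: 42436 + I*sqrt(1866)/6 ≈ 42436.0 + 7.1995*I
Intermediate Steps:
n = 1/6 ≈ 0.16667
P(L) = (-1 + L)**2 (P(L) = (L - 1)**2 = (-1 + L)**2)
V(n, W(-1, 7)) + P(-205) = sqrt(-52 + 1/6) + (-1 - 205)**2 = sqrt(-311/6) + (-206)**2 = I*sqrt(1866)/6 + 42436 = 42436 + I*sqrt(1866)/6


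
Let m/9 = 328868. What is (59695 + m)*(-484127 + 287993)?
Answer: -592227985938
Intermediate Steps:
m = 2959812 (m = 9*328868 = 2959812)
(59695 + m)*(-484127 + 287993) = (59695 + 2959812)*(-484127 + 287993) = 3019507*(-196134) = -592227985938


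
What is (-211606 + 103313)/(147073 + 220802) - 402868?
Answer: -148205173793/367875 ≈ -4.0287e+5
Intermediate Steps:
(-211606 + 103313)/(147073 + 220802) - 402868 = -108293/367875 - 402868 = -148205173793/367875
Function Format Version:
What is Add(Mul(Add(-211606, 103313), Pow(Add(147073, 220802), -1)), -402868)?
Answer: Rational(-148205173793, 367875) ≈ -4.0287e+5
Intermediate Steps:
Add(Mul(Add(-211606, 103313), Pow(Add(147073, 220802), -1)), -402868) = Add(Mul(-108293, Pow(367875, -1)), -402868) = Add(Mul(-108293, Rational(1, 367875)), -402868) = Add(Rational(-108293, 367875), -402868) = Rational(-148205173793, 367875)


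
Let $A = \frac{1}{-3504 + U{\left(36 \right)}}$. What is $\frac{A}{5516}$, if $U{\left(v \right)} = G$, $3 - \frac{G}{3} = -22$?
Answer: $- \frac{1}{18914364} \approx -5.287 \cdot 10^{-8}$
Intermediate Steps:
$G = 75$ ($G = 9 - -66 = 9 + 66 = 75$)
$U{\left(v \right)} = 75$
$A = - \frac{1}{3429}$ ($A = \frac{1}{-3504 + 75} = \frac{1}{-3429} = - \frac{1}{3429} \approx -0.00029163$)
$\frac{A}{5516} = - \frac{1}{3429 \cdot 5516} = \left(- \frac{1}{3429}\right) \frac{1}{5516} = - \frac{1}{18914364}$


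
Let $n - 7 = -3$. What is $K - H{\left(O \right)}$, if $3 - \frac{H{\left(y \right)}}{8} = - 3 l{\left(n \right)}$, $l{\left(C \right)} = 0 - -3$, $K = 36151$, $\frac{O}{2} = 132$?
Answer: $36055$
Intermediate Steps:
$n = 4$ ($n = 7 - 3 = 4$)
$O = 264$ ($O = 2 \cdot 132 = 264$)
$l{\left(C \right)} = 3$ ($l{\left(C \right)} = 0 + 3 = 3$)
$H{\left(y \right)} = 96$ ($H{\left(y \right)} = 24 - 8 \left(\left(-3\right) 3\right) = 24 - -72 = 24 + 72 = 96$)
$K - H{\left(O \right)} = 36151 - 96 = 36055$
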